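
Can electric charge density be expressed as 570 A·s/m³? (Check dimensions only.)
Yes

electric charge density has SI base units: A * s / m^3
A·s/m³ reduces to the same SI base units, so it is a valid unit for electric charge density.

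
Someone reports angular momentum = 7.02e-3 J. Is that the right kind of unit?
No

angular momentum has SI base units: kg * m^2 / s
J does NOT reduce to kg * m^2 / s; a valid unit for angular momentum would be e.g. kg·m²/s.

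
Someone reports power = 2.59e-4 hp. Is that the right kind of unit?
Yes

power has SI base units: kg * m^2 / s^3
hp reduces to the same SI base units, so it is a valid unit for power.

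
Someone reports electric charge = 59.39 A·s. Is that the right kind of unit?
Yes

electric charge has SI base units: A * s
A·s reduces to the same SI base units, so it is a valid unit for electric charge.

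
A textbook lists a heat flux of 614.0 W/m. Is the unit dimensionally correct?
No

heat flux has SI base units: kg / s^3
W/m does NOT reduce to kg / s^3; a valid unit for heat flux would be e.g. W/m².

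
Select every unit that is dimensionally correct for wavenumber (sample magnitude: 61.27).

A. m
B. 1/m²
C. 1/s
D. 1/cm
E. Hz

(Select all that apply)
D

wavenumber has SI base units: 1 / m

Checking each option against 1 / m:
  A. m: ✗ does not match
  B. 1/m²: ✗ does not match
  C. 1/s: ✗ does not match
  D. 1/cm: ✓ matches
  E. Hz: ✗ does not match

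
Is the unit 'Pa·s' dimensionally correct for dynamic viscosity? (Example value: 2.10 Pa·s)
Yes

dynamic viscosity has SI base units: kg / (m * s)
Pa·s reduces to the same SI base units, so it is a valid unit for dynamic viscosity.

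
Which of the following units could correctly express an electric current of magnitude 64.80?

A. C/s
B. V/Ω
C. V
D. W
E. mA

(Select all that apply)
A, B, E

electric current has SI base units: A

Checking each option against A:
  A. C/s: ✓ matches
  B. V/Ω: ✓ matches
  C. V: ✗ does not match
  D. W: ✗ does not match
  E. mA: ✓ matches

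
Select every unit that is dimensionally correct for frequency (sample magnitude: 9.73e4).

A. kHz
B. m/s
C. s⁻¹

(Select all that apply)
A, C

frequency has SI base units: 1 / s

Checking each option against 1 / s:
  A. kHz: ✓ matches
  B. m/s: ✗ does not match
  C. s⁻¹: ✓ matches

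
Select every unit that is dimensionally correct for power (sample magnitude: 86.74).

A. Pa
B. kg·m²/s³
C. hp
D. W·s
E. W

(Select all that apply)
B, C, E

power has SI base units: kg * m^2 / s^3

Checking each option against kg * m^2 / s^3:
  A. Pa: ✗ does not match
  B. kg·m²/s³: ✓ matches
  C. hp: ✓ matches
  D. W·s: ✗ does not match
  E. W: ✓ matches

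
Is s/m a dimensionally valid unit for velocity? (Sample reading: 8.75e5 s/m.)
No

velocity has SI base units: m / s
s/m does NOT reduce to m / s; a valid unit for velocity would be e.g. m/s.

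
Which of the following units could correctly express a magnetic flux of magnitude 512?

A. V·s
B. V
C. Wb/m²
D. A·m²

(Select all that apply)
A

magnetic flux has SI base units: kg * m^2 / (A * s^2)

Checking each option against kg * m^2 / (A * s^2):
  A. V·s: ✓ matches
  B. V: ✗ does not match
  C. Wb/m²: ✗ does not match
  D. A·m²: ✗ does not match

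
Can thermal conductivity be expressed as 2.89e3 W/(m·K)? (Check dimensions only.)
Yes

thermal conductivity has SI base units: kg * m / (s^3 * K)
W/(m·K) reduces to the same SI base units, so it is a valid unit for thermal conductivity.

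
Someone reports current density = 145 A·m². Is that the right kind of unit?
No

current density has SI base units: A / m^2
A·m² does NOT reduce to A / m^2; a valid unit for current density would be e.g. A/m².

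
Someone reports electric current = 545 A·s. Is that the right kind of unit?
No

electric current has SI base units: A
A·s does NOT reduce to A; a valid unit for electric current would be e.g. A.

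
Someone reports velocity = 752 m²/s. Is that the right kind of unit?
No

velocity has SI base units: m / s
m²/s does NOT reduce to m / s; a valid unit for velocity would be e.g. m/s.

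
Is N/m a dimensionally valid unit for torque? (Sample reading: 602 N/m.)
No

torque has SI base units: kg * m^2 / s^2
N/m does NOT reduce to kg * m^2 / s^2; a valid unit for torque would be e.g. N·m.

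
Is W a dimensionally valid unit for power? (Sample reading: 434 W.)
Yes

power has SI base units: kg * m^2 / s^3
W reduces to the same SI base units, so it is a valid unit for power.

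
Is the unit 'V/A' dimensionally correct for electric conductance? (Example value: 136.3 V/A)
No

electric conductance has SI base units: A^2 * s^3 / (kg * m^2)
V/A does NOT reduce to A^2 * s^3 / (kg * m^2); a valid unit for electric conductance would be e.g. S.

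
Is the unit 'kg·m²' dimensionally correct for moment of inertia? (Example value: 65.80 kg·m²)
Yes

moment of inertia has SI base units: kg * m^2
kg·m² reduces to the same SI base units, so it is a valid unit for moment of inertia.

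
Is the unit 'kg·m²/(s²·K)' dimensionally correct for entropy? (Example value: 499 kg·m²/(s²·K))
Yes

entropy has SI base units: kg * m^2 / (s^2 * K)
kg·m²/(s²·K) reduces to the same SI base units, so it is a valid unit for entropy.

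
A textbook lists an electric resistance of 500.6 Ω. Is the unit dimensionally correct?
Yes

electric resistance has SI base units: kg * m^2 / (A^2 * s^3)
Ω reduces to the same SI base units, so it is a valid unit for electric resistance.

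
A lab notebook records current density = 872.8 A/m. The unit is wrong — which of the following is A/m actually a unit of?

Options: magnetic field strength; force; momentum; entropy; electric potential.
magnetic field strength

current density should have units dimensionally equivalent to A / m^2 (e.g. A/m²).
The given unit 'A/m' reduces to A / m. Of the listed options, that is the dimensionality of magnetic field strength.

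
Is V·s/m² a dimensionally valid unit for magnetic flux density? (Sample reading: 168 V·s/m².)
Yes

magnetic flux density has SI base units: kg / (A * s^2)
V·s/m² reduces to the same SI base units, so it is a valid unit for magnetic flux density.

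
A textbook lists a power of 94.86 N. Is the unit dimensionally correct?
No

power has SI base units: kg * m^2 / s^3
N does NOT reduce to kg * m^2 / s^3; a valid unit for power would be e.g. W.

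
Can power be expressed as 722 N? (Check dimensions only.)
No

power has SI base units: kg * m^2 / s^3
N does NOT reduce to kg * m^2 / s^3; a valid unit for power would be e.g. W.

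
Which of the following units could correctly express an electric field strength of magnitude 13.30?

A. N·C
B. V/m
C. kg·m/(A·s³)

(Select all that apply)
B, C

electric field strength has SI base units: kg * m / (A * s^3)

Checking each option against kg * m / (A * s^3):
  A. N·C: ✗ does not match
  B. V/m: ✓ matches
  C. kg·m/(A·s³): ✓ matches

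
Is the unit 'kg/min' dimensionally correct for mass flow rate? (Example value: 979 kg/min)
Yes

mass flow rate has SI base units: kg / s
kg/min reduces to the same SI base units, so it is a valid unit for mass flow rate.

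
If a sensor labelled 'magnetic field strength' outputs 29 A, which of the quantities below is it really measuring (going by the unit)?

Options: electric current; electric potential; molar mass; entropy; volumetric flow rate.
electric current

magnetic field strength should have units dimensionally equivalent to A / m (e.g. A/m).
The given unit 'A' reduces to A. Of the listed options, that is the dimensionality of electric current.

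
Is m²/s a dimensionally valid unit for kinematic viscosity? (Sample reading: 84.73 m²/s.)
Yes

kinematic viscosity has SI base units: m^2 / s
m²/s reduces to the same SI base units, so it is a valid unit for kinematic viscosity.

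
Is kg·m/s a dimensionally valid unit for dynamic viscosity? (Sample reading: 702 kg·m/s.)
No

dynamic viscosity has SI base units: kg / (m * s)
kg·m/s does NOT reduce to kg / (m * s); a valid unit for dynamic viscosity would be e.g. Pa·s.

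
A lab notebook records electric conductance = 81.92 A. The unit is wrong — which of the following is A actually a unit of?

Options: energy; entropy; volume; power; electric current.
electric current

electric conductance should have units dimensionally equivalent to A^2 * s^3 / (kg * m^2) (e.g. S).
The given unit 'A' reduces to A. Of the listed options, that is the dimensionality of electric current.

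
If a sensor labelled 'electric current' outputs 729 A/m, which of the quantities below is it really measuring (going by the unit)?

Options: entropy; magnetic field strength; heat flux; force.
magnetic field strength

electric current should have units dimensionally equivalent to A (e.g. A).
The given unit 'A/m' reduces to A / m. Of the listed options, that is the dimensionality of magnetic field strength.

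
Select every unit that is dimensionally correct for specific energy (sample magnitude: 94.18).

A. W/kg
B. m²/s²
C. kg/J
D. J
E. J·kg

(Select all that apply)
B

specific energy has SI base units: m^2 / s^2

Checking each option against m^2 / s^2:
  A. W/kg: ✗ does not match
  B. m²/s²: ✓ matches
  C. kg/J: ✗ does not match
  D. J: ✗ does not match
  E. J·kg: ✗ does not match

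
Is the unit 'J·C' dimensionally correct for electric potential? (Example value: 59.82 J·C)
No

electric potential has SI base units: kg * m^2 / (A * s^3)
J·C does NOT reduce to kg * m^2 / (A * s^3); a valid unit for electric potential would be e.g. V.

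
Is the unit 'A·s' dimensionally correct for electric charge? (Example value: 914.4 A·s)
Yes

electric charge has SI base units: A * s
A·s reduces to the same SI base units, so it is a valid unit for electric charge.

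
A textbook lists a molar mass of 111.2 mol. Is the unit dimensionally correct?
No

molar mass has SI base units: kg / mol
mol does NOT reduce to kg / mol; a valid unit for molar mass would be e.g. kg/mol.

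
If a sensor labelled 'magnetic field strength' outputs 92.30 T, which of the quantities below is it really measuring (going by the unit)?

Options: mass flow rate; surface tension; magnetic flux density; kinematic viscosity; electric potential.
magnetic flux density

magnetic field strength should have units dimensionally equivalent to A / m (e.g. A/m).
The given unit 'T' reduces to kg / (A * s^2). Of the listed options, that is the dimensionality of magnetic flux density.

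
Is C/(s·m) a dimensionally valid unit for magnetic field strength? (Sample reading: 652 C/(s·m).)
Yes

magnetic field strength has SI base units: A / m
C/(s·m) reduces to the same SI base units, so it is a valid unit for magnetic field strength.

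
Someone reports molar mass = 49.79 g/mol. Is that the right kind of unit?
Yes

molar mass has SI base units: kg / mol
g/mol reduces to the same SI base units, so it is a valid unit for molar mass.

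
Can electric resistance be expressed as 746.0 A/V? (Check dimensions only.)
No

electric resistance has SI base units: kg * m^2 / (A^2 * s^3)
A/V does NOT reduce to kg * m^2 / (A^2 * s^3); a valid unit for electric resistance would be e.g. Ω.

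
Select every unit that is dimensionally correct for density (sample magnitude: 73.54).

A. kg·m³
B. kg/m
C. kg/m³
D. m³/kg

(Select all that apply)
C

density has SI base units: kg / m^3

Checking each option against kg / m^3:
  A. kg·m³: ✗ does not match
  B. kg/m: ✗ does not match
  C. kg/m³: ✓ matches
  D. m³/kg: ✗ does not match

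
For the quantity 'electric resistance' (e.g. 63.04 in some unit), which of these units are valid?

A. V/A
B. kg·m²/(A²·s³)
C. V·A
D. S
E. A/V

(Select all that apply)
A, B

electric resistance has SI base units: kg * m^2 / (A^2 * s^3)

Checking each option against kg * m^2 / (A^2 * s^3):
  A. V/A: ✓ matches
  B. kg·m²/(A²·s³): ✓ matches
  C. V·A: ✗ does not match
  D. S: ✗ does not match
  E. A/V: ✗ does not match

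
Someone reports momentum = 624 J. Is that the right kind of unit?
No

momentum has SI base units: kg * m / s
J does NOT reduce to kg * m / s; a valid unit for momentum would be e.g. kg·m/s.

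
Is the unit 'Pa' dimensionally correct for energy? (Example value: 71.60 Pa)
No

energy has SI base units: kg * m^2 / s^2
Pa does NOT reduce to kg * m^2 / s^2; a valid unit for energy would be e.g. J.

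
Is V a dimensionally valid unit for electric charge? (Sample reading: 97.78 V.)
No

electric charge has SI base units: A * s
V does NOT reduce to A * s; a valid unit for electric charge would be e.g. C.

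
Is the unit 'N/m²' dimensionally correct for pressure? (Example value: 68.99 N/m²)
Yes

pressure has SI base units: kg / (m * s^2)
N/m² reduces to the same SI base units, so it is a valid unit for pressure.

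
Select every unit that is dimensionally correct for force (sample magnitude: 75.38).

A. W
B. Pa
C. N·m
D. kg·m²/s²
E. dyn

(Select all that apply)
E

force has SI base units: kg * m / s^2

Checking each option against kg * m / s^2:
  A. W: ✗ does not match
  B. Pa: ✗ does not match
  C. N·m: ✗ does not match
  D. kg·m²/s²: ✗ does not match
  E. dyn: ✓ matches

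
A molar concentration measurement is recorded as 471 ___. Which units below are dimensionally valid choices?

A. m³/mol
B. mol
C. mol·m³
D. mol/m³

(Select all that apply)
D

molar concentration has SI base units: mol / m^3

Checking each option against mol / m^3:
  A. m³/mol: ✗ does not match
  B. mol: ✗ does not match
  C. mol·m³: ✗ does not match
  D. mol/m³: ✓ matches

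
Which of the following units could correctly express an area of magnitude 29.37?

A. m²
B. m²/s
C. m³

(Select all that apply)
A

area has SI base units: m^2

Checking each option against m^2:
  A. m²: ✓ matches
  B. m²/s: ✗ does not match
  C. m³: ✗ does not match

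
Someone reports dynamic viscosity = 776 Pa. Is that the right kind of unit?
No

dynamic viscosity has SI base units: kg / (m * s)
Pa does NOT reduce to kg / (m * s); a valid unit for dynamic viscosity would be e.g. Pa·s.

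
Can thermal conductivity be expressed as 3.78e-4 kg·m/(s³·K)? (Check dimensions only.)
Yes

thermal conductivity has SI base units: kg * m / (s^3 * K)
kg·m/(s³·K) reduces to the same SI base units, so it is a valid unit for thermal conductivity.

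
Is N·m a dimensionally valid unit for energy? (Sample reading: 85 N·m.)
Yes

energy has SI base units: kg * m^2 / s^2
N·m reduces to the same SI base units, so it is a valid unit for energy.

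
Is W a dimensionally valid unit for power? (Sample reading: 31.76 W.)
Yes

power has SI base units: kg * m^2 / s^3
W reduces to the same SI base units, so it is a valid unit for power.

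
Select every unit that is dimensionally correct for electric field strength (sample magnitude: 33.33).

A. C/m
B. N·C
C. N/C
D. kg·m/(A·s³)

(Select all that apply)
C, D

electric field strength has SI base units: kg * m / (A * s^3)

Checking each option against kg * m / (A * s^3):
  A. C/m: ✗ does not match
  B. N·C: ✗ does not match
  C. N/C: ✓ matches
  D. kg·m/(A·s³): ✓ matches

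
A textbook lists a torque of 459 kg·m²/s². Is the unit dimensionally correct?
Yes

torque has SI base units: kg * m^2 / s^2
kg·m²/s² reduces to the same SI base units, so it is a valid unit for torque.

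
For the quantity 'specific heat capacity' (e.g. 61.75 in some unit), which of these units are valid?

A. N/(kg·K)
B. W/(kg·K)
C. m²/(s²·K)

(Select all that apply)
C

specific heat capacity has SI base units: m^2 / (s^2 * K)

Checking each option against m^2 / (s^2 * K):
  A. N/(kg·K): ✗ does not match
  B. W/(kg·K): ✗ does not match
  C. m²/(s²·K): ✓ matches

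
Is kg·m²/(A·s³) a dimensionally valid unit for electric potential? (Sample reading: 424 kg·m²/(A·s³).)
Yes

electric potential has SI base units: kg * m^2 / (A * s^3)
kg·m²/(A·s³) reduces to the same SI base units, so it is a valid unit for electric potential.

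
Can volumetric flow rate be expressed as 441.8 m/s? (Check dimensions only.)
No

volumetric flow rate has SI base units: m^3 / s
m/s does NOT reduce to m^3 / s; a valid unit for volumetric flow rate would be e.g. m³/s.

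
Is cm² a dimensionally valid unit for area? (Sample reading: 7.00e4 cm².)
Yes

area has SI base units: m^2
cm² reduces to the same SI base units, so it is a valid unit for area.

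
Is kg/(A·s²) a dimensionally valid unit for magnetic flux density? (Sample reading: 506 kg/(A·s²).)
Yes

magnetic flux density has SI base units: kg / (A * s^2)
kg/(A·s²) reduces to the same SI base units, so it is a valid unit for magnetic flux density.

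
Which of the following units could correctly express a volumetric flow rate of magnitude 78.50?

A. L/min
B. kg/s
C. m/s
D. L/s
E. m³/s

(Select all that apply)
A, D, E

volumetric flow rate has SI base units: m^3 / s

Checking each option against m^3 / s:
  A. L/min: ✓ matches
  B. kg/s: ✗ does not match
  C. m/s: ✗ does not match
  D. L/s: ✓ matches
  E. m³/s: ✓ matches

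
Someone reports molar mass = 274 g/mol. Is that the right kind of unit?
Yes

molar mass has SI base units: kg / mol
g/mol reduces to the same SI base units, so it is a valid unit for molar mass.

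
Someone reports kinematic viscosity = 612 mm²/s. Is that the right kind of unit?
Yes

kinematic viscosity has SI base units: m^2 / s
mm²/s reduces to the same SI base units, so it is a valid unit for kinematic viscosity.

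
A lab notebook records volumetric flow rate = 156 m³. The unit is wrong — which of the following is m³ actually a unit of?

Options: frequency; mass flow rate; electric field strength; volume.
volume

volumetric flow rate should have units dimensionally equivalent to m^3 / s (e.g. m³/s).
The given unit 'm³' reduces to m^3. Of the listed options, that is the dimensionality of volume.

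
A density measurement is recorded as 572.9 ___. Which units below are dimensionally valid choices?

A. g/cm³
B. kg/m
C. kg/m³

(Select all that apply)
A, C

density has SI base units: kg / m^3

Checking each option against kg / m^3:
  A. g/cm³: ✓ matches
  B. kg/m: ✗ does not match
  C. kg/m³: ✓ matches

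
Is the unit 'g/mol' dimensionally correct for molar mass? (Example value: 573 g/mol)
Yes

molar mass has SI base units: kg / mol
g/mol reduces to the same SI base units, so it is a valid unit for molar mass.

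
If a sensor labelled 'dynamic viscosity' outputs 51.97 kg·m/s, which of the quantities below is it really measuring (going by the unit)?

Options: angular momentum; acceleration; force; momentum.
momentum

dynamic viscosity should have units dimensionally equivalent to kg / (m * s) (e.g. Pa·s).
The given unit 'kg·m/s' reduces to kg * m / s. Of the listed options, that is the dimensionality of momentum.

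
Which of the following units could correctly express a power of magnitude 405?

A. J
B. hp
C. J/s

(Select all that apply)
B, C

power has SI base units: kg * m^2 / s^3

Checking each option against kg * m^2 / s^3:
  A. J: ✗ does not match
  B. hp: ✓ matches
  C. J/s: ✓ matches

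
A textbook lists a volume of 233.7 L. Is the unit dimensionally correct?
Yes

volume has SI base units: m^3
L reduces to the same SI base units, so it is a valid unit for volume.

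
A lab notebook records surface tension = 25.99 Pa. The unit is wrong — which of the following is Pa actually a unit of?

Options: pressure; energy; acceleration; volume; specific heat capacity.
pressure

surface tension should have units dimensionally equivalent to kg / s^2 (e.g. N/m).
The given unit 'Pa' reduces to kg / (m * s^2). Of the listed options, that is the dimensionality of pressure.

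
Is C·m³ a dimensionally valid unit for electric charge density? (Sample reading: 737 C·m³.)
No

electric charge density has SI base units: A * s / m^3
C·m³ does NOT reduce to A * s / m^3; a valid unit for electric charge density would be e.g. C/m³.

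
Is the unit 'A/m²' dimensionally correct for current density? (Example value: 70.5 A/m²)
Yes

current density has SI base units: A / m^2
A/m² reduces to the same SI base units, so it is a valid unit for current density.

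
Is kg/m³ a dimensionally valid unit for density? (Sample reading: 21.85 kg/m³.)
Yes

density has SI base units: kg / m^3
kg/m³ reduces to the same SI base units, so it is a valid unit for density.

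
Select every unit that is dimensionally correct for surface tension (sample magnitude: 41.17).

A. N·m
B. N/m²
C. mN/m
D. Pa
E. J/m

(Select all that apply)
C

surface tension has SI base units: kg / s^2

Checking each option against kg / s^2:
  A. N·m: ✗ does not match
  B. N/m²: ✗ does not match
  C. mN/m: ✓ matches
  D. Pa: ✗ does not match
  E. J/m: ✗ does not match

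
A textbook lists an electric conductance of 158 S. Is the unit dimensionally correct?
Yes

electric conductance has SI base units: A^2 * s^3 / (kg * m^2)
S reduces to the same SI base units, so it is a valid unit for electric conductance.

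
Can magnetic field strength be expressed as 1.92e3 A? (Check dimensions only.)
No

magnetic field strength has SI base units: A / m
A does NOT reduce to A / m; a valid unit for magnetic field strength would be e.g. A/m.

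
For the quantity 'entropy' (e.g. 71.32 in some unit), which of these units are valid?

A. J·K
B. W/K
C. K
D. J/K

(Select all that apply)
D

entropy has SI base units: kg * m^2 / (s^2 * K)

Checking each option against kg * m^2 / (s^2 * K):
  A. J·K: ✗ does not match
  B. W/K: ✗ does not match
  C. K: ✗ does not match
  D. J/K: ✓ matches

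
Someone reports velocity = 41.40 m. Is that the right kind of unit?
No

velocity has SI base units: m / s
m does NOT reduce to m / s; a valid unit for velocity would be e.g. m/s.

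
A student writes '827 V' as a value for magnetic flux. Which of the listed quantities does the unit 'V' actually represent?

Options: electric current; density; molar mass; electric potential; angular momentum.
electric potential

magnetic flux should have units dimensionally equivalent to kg * m^2 / (A * s^2) (e.g. Wb).
The given unit 'V' reduces to kg * m^2 / (A * s^3). Of the listed options, that is the dimensionality of electric potential.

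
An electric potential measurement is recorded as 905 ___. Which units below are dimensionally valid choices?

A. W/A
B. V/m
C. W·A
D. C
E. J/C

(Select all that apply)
A, E

electric potential has SI base units: kg * m^2 / (A * s^3)

Checking each option against kg * m^2 / (A * s^3):
  A. W/A: ✓ matches
  B. V/m: ✗ does not match
  C. W·A: ✗ does not match
  D. C: ✗ does not match
  E. J/C: ✓ matches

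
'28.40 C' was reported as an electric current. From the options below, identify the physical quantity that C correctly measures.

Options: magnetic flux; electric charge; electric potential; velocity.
electric charge

electric current should have units dimensionally equivalent to A (e.g. A).
The given unit 'C' reduces to A * s. Of the listed options, that is the dimensionality of electric charge.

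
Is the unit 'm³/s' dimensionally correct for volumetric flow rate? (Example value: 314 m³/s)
Yes

volumetric flow rate has SI base units: m^3 / s
m³/s reduces to the same SI base units, so it is a valid unit for volumetric flow rate.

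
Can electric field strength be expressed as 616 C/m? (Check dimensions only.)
No

electric field strength has SI base units: kg * m / (A * s^3)
C/m does NOT reduce to kg * m / (A * s^3); a valid unit for electric field strength would be e.g. V/m.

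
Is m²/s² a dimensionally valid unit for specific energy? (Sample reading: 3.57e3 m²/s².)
Yes

specific energy has SI base units: m^2 / s^2
m²/s² reduces to the same SI base units, so it is a valid unit for specific energy.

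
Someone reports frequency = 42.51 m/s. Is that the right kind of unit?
No

frequency has SI base units: 1 / s
m/s does NOT reduce to 1 / s; a valid unit for frequency would be e.g. Hz.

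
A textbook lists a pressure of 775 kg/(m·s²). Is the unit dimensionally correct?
Yes

pressure has SI base units: kg / (m * s^2)
kg/(m·s²) reduces to the same SI base units, so it is a valid unit for pressure.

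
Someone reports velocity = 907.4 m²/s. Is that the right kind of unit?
No

velocity has SI base units: m / s
m²/s does NOT reduce to m / s; a valid unit for velocity would be e.g. m/s.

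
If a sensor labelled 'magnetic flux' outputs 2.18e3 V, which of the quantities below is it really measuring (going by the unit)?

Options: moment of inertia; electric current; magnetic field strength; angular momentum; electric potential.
electric potential

magnetic flux should have units dimensionally equivalent to kg * m^2 / (A * s^2) (e.g. Wb).
The given unit 'V' reduces to kg * m^2 / (A * s^3). Of the listed options, that is the dimensionality of electric potential.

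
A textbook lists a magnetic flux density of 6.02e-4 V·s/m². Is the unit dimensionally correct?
Yes

magnetic flux density has SI base units: kg / (A * s^2)
V·s/m² reduces to the same SI base units, so it is a valid unit for magnetic flux density.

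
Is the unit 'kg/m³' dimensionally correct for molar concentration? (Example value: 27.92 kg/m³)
No

molar concentration has SI base units: mol / m^3
kg/m³ does NOT reduce to mol / m^3; a valid unit for molar concentration would be e.g. mol/m³.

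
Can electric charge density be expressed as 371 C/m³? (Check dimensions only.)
Yes

electric charge density has SI base units: A * s / m^3
C/m³ reduces to the same SI base units, so it is a valid unit for electric charge density.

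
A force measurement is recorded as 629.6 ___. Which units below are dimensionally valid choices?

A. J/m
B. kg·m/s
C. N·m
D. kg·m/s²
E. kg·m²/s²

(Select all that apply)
A, D

force has SI base units: kg * m / s^2

Checking each option against kg * m / s^2:
  A. J/m: ✓ matches
  B. kg·m/s: ✗ does not match
  C. N·m: ✗ does not match
  D. kg·m/s²: ✓ matches
  E. kg·m²/s²: ✗ does not match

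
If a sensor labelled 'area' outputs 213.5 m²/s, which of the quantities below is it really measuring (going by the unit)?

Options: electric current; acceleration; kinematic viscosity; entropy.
kinematic viscosity

area should have units dimensionally equivalent to m^2 (e.g. m²).
The given unit 'm²/s' reduces to m^2 / s. Of the listed options, that is the dimensionality of kinematic viscosity.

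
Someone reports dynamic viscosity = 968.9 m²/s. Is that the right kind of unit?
No

dynamic viscosity has SI base units: kg / (m * s)
m²/s does NOT reduce to kg / (m * s); a valid unit for dynamic viscosity would be e.g. Pa·s.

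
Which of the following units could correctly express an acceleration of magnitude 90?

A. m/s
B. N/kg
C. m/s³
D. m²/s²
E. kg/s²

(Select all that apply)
B

acceleration has SI base units: m / s^2

Checking each option against m / s^2:
  A. m/s: ✗ does not match
  B. N/kg: ✓ matches
  C. m/s³: ✗ does not match
  D. m²/s²: ✗ does not match
  E. kg/s²: ✗ does not match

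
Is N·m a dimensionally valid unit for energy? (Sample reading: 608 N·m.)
Yes

energy has SI base units: kg * m^2 / s^2
N·m reduces to the same SI base units, so it is a valid unit for energy.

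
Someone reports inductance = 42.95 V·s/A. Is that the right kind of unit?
Yes

inductance has SI base units: kg * m^2 / (A^2 * s^2)
V·s/A reduces to the same SI base units, so it is a valid unit for inductance.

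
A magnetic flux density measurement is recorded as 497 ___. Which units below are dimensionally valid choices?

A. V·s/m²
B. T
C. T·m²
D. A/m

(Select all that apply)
A, B

magnetic flux density has SI base units: kg / (A * s^2)

Checking each option against kg / (A * s^2):
  A. V·s/m²: ✓ matches
  B. T: ✓ matches
  C. T·m²: ✗ does not match
  D. A/m: ✗ does not match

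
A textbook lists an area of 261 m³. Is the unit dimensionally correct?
No

area has SI base units: m^2
m³ does NOT reduce to m^2; a valid unit for area would be e.g. m².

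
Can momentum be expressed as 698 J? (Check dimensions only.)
No

momentum has SI base units: kg * m / s
J does NOT reduce to kg * m / s; a valid unit for momentum would be e.g. kg·m/s.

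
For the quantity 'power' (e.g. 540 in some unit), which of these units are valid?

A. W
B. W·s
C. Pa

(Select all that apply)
A

power has SI base units: kg * m^2 / s^3

Checking each option against kg * m^2 / s^3:
  A. W: ✓ matches
  B. W·s: ✗ does not match
  C. Pa: ✗ does not match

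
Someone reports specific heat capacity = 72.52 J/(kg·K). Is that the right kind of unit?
Yes

specific heat capacity has SI base units: m^2 / (s^2 * K)
J/(kg·K) reduces to the same SI base units, so it is a valid unit for specific heat capacity.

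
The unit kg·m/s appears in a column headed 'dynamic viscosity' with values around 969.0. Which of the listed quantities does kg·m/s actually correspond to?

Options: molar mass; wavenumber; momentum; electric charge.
momentum

dynamic viscosity should have units dimensionally equivalent to kg / (m * s) (e.g. Pa·s).
The given unit 'kg·m/s' reduces to kg * m / s. Of the listed options, that is the dimensionality of momentum.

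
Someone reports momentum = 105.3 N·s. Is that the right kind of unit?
Yes

momentum has SI base units: kg * m / s
N·s reduces to the same SI base units, so it is a valid unit for momentum.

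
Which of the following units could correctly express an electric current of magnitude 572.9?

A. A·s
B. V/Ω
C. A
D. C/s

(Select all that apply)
B, C, D

electric current has SI base units: A

Checking each option against A:
  A. A·s: ✗ does not match
  B. V/Ω: ✓ matches
  C. A: ✓ matches
  D. C/s: ✓ matches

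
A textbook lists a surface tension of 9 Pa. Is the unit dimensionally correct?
No

surface tension has SI base units: kg / s^2
Pa does NOT reduce to kg / s^2; a valid unit for surface tension would be e.g. N/m.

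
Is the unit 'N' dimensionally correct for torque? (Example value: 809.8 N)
No

torque has SI base units: kg * m^2 / s^2
N does NOT reduce to kg * m^2 / s^2; a valid unit for torque would be e.g. N·m.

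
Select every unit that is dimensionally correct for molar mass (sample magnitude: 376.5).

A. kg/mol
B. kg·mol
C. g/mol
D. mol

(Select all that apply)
A, C

molar mass has SI base units: kg / mol

Checking each option against kg / mol:
  A. kg/mol: ✓ matches
  B. kg·mol: ✗ does not match
  C. g/mol: ✓ matches
  D. mol: ✗ does not match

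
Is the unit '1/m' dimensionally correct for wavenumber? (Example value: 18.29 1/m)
Yes

wavenumber has SI base units: 1 / m
1/m reduces to the same SI base units, so it is a valid unit for wavenumber.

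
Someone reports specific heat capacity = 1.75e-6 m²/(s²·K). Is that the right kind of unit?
Yes

specific heat capacity has SI base units: m^2 / (s^2 * K)
m²/(s²·K) reduces to the same SI base units, so it is a valid unit for specific heat capacity.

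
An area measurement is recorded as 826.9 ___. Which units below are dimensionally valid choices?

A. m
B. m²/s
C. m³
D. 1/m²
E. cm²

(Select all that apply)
E

area has SI base units: m^2

Checking each option against m^2:
  A. m: ✗ does not match
  B. m²/s: ✗ does not match
  C. m³: ✗ does not match
  D. 1/m²: ✗ does not match
  E. cm²: ✓ matches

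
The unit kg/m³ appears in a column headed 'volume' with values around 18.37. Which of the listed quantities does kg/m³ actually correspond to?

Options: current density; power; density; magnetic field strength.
density

volume should have units dimensionally equivalent to m^3 (e.g. m³).
The given unit 'kg/m³' reduces to kg / m^3. Of the listed options, that is the dimensionality of density.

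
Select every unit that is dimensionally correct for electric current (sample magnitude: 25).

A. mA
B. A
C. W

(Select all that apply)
A, B

electric current has SI base units: A

Checking each option against A:
  A. mA: ✓ matches
  B. A: ✓ matches
  C. W: ✗ does not match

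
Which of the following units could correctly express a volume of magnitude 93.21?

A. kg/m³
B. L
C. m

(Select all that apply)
B

volume has SI base units: m^3

Checking each option against m^3:
  A. kg/m³: ✗ does not match
  B. L: ✓ matches
  C. m: ✗ does not match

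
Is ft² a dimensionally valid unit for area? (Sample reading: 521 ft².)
Yes

area has SI base units: m^2
ft² reduces to the same SI base units, so it is a valid unit for area.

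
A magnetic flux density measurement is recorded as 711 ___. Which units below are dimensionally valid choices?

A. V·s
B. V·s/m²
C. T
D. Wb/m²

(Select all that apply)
B, C, D

magnetic flux density has SI base units: kg / (A * s^2)

Checking each option against kg / (A * s^2):
  A. V·s: ✗ does not match
  B. V·s/m²: ✓ matches
  C. T: ✓ matches
  D. Wb/m²: ✓ matches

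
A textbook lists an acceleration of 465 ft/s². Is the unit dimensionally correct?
Yes

acceleration has SI base units: m / s^2
ft/s² reduces to the same SI base units, so it is a valid unit for acceleration.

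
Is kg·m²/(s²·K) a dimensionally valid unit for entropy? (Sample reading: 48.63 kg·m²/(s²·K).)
Yes

entropy has SI base units: kg * m^2 / (s^2 * K)
kg·m²/(s²·K) reduces to the same SI base units, so it is a valid unit for entropy.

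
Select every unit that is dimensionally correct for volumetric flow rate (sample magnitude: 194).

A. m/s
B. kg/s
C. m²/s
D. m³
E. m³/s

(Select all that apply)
E

volumetric flow rate has SI base units: m^3 / s

Checking each option against m^3 / s:
  A. m/s: ✗ does not match
  B. kg/s: ✗ does not match
  C. m²/s: ✗ does not match
  D. m³: ✗ does not match
  E. m³/s: ✓ matches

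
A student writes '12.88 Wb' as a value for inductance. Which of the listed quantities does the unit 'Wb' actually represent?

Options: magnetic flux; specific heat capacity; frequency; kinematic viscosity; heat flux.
magnetic flux

inductance should have units dimensionally equivalent to kg * m^2 / (A^2 * s^2) (e.g. H).
The given unit 'Wb' reduces to kg * m^2 / (A * s^2). Of the listed options, that is the dimensionality of magnetic flux.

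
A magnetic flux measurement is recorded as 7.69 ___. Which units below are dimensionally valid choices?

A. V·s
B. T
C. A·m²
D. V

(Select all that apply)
A

magnetic flux has SI base units: kg * m^2 / (A * s^2)

Checking each option against kg * m^2 / (A * s^2):
  A. V·s: ✓ matches
  B. T: ✗ does not match
  C. A·m²: ✗ does not match
  D. V: ✗ does not match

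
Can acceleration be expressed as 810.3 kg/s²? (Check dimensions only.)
No

acceleration has SI base units: m / s^2
kg/s² does NOT reduce to m / s^2; a valid unit for acceleration would be e.g. m/s².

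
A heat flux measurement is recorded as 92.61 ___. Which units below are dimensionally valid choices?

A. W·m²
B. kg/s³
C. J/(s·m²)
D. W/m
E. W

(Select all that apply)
B, C

heat flux has SI base units: kg / s^3

Checking each option against kg / s^3:
  A. W·m²: ✗ does not match
  B. kg/s³: ✓ matches
  C. J/(s·m²): ✓ matches
  D. W/m: ✗ does not match
  E. W: ✗ does not match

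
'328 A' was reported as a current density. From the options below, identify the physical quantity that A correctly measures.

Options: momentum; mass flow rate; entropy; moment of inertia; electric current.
electric current

current density should have units dimensionally equivalent to A / m^2 (e.g. A/m²).
The given unit 'A' reduces to A. Of the listed options, that is the dimensionality of electric current.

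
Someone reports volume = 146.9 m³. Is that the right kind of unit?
Yes

volume has SI base units: m^3
m³ reduces to the same SI base units, so it is a valid unit for volume.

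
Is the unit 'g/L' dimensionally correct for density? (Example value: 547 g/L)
Yes

density has SI base units: kg / m^3
g/L reduces to the same SI base units, so it is a valid unit for density.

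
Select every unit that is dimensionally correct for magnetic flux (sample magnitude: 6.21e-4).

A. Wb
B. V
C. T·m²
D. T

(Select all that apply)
A, C

magnetic flux has SI base units: kg * m^2 / (A * s^2)

Checking each option against kg * m^2 / (A * s^2):
  A. Wb: ✓ matches
  B. V: ✗ does not match
  C. T·m²: ✓ matches
  D. T: ✗ does not match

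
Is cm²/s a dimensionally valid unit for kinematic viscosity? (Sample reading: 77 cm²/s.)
Yes

kinematic viscosity has SI base units: m^2 / s
cm²/s reduces to the same SI base units, so it is a valid unit for kinematic viscosity.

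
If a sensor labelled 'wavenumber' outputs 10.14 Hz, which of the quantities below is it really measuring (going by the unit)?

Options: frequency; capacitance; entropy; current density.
frequency

wavenumber should have units dimensionally equivalent to 1 / m (e.g. 1/m).
The given unit 'Hz' reduces to 1 / s. Of the listed options, that is the dimensionality of frequency.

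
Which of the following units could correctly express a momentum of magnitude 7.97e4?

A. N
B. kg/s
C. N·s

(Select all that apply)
C

momentum has SI base units: kg * m / s

Checking each option against kg * m / s:
  A. N: ✗ does not match
  B. kg/s: ✗ does not match
  C. N·s: ✓ matches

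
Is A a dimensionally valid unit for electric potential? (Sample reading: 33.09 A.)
No

electric potential has SI base units: kg * m^2 / (A * s^3)
A does NOT reduce to kg * m^2 / (A * s^3); a valid unit for electric potential would be e.g. V.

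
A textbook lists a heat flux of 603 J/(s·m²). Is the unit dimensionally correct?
Yes

heat flux has SI base units: kg / s^3
J/(s·m²) reduces to the same SI base units, so it is a valid unit for heat flux.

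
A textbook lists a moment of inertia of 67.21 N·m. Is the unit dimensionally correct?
No

moment of inertia has SI base units: kg * m^2
N·m does NOT reduce to kg * m^2; a valid unit for moment of inertia would be e.g. kg·m².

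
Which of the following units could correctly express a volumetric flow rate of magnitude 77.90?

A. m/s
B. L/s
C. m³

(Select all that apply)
B

volumetric flow rate has SI base units: m^3 / s

Checking each option against m^3 / s:
  A. m/s: ✗ does not match
  B. L/s: ✓ matches
  C. m³: ✗ does not match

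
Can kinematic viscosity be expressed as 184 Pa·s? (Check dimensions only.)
No

kinematic viscosity has SI base units: m^2 / s
Pa·s does NOT reduce to m^2 / s; a valid unit for kinematic viscosity would be e.g. m²/s.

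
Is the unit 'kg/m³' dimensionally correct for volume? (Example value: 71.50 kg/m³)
No

volume has SI base units: m^3
kg/m³ does NOT reduce to m^3; a valid unit for volume would be e.g. m³.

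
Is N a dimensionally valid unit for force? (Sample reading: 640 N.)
Yes

force has SI base units: kg * m / s^2
N reduces to the same SI base units, so it is a valid unit for force.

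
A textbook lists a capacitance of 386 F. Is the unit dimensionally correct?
Yes

capacitance has SI base units: A^2 * s^4 / (kg * m^2)
F reduces to the same SI base units, so it is a valid unit for capacitance.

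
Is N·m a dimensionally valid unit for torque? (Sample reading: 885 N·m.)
Yes

torque has SI base units: kg * m^2 / s^2
N·m reduces to the same SI base units, so it is a valid unit for torque.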